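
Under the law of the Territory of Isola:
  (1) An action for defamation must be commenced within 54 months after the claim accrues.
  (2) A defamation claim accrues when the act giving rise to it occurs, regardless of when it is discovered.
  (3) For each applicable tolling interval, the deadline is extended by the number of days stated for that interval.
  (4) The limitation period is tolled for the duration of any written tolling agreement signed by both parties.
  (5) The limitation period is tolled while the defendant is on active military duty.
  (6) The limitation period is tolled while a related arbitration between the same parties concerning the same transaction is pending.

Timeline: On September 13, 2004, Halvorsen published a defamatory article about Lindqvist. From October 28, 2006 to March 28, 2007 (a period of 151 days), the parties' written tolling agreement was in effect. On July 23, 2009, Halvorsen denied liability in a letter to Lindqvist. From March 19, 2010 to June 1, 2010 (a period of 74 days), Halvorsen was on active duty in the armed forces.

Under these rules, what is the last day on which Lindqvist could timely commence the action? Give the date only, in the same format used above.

August 11, 2009

The limitation period began to run on September 13, 2004.
The untolled deadline — 54 months after September 13, 2004 — is March 13, 2009.
Because the written tolling agreement ran from October 28, 2006 to March 28, 2007, the deadline is extended by 151 days to August 11, 2009.
By the time the defendant's active military service began on March 19, 2010, the limitation period had already expired on August 11, 2009; that interval cannot revive it.
The other events in the timeline have no effect on the limitation period under the stated rules.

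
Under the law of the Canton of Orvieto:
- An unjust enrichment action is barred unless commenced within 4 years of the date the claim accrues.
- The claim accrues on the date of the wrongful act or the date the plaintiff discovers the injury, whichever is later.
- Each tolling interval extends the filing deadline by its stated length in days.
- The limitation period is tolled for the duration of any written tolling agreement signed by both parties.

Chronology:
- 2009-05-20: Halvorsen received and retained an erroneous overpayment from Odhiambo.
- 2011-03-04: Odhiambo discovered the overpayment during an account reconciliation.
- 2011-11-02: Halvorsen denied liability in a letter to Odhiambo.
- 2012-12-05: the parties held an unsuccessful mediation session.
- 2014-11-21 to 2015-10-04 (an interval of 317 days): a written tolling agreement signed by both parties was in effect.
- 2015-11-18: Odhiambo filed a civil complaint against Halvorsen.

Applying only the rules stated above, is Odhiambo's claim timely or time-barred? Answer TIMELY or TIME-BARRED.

Because discovery on 2011-03-04 post-dates the 2009-05-20 act, accrual under the later-of rule falls on 2011-03-04.
Adding the 4 years base period to 2011-03-04 gives a deadline of 2015-03-04, before any tolling.
The period was tolled for 317 days by the written tolling agreement (2014-11-21 to 2015-10-04), pushing the deadline to 2016-01-15.
Nothing else in the chronology tolls or restarts the period.
The 2015-11-18 filing precedes the 2016-01-15 deadline; the claim is timely.

TIMELY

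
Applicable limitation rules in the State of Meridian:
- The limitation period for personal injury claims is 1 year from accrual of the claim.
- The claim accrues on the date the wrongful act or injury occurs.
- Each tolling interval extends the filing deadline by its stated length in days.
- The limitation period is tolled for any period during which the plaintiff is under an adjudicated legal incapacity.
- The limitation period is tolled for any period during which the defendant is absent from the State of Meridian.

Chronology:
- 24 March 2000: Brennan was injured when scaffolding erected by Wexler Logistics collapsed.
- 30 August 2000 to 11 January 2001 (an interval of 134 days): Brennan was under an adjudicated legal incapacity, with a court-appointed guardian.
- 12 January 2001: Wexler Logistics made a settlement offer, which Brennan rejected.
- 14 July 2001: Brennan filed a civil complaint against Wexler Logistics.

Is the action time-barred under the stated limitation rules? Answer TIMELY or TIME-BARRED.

TIMELY

The claim accrued on 24 March 2000, the date of the act.
1 year from 24 March 2000 is 24 March 2001.
The period was tolled for 134 days by the plaintiff's legal incapacity (30 August 2000 to 11 January 2001), pushing the deadline to 5 August 2001.
The other events in the timeline have no effect on the limitation period under the stated rules.
Brennan filed on 14 July 2001, before the 5 August 2001 deadline, so the action is timely.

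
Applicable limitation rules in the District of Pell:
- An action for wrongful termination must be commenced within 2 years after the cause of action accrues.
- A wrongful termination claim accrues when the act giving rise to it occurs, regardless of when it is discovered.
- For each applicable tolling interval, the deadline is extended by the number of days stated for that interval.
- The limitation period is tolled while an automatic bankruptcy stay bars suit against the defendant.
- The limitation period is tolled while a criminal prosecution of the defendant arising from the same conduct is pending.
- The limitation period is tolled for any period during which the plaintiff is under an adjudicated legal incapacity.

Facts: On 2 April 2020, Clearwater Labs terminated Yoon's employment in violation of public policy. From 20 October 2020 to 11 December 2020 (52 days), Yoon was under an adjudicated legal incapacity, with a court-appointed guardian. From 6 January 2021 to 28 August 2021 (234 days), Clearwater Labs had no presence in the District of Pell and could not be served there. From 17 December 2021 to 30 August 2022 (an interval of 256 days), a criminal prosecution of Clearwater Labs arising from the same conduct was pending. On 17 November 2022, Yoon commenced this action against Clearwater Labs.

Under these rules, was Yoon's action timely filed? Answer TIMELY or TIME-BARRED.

The cause of action accrued on 2 April 2020, the date of the act.
The untolled deadline — 2 years after 2 April 2020 — is 2 April 2022.
The period was tolled for 52 days by the plaintiff's legal incapacity (20 October 2020 to 11 December 2020), pushing the deadline to 24 May 2022.
Because the pending criminal prosecution ran from 17 December 2021 to 30 August 2022, the deadline is extended by 256 days to 4 February 2023.
The defendant's absence from the jurisdiction from 6 January 2021 to 28 August 2021 does not toll the period, because no stated rule makes the defendant's absence a tolling event.
Filing on 17 November 2022 beat the 4 February 2023 deadline — the action is timely.

TIMELY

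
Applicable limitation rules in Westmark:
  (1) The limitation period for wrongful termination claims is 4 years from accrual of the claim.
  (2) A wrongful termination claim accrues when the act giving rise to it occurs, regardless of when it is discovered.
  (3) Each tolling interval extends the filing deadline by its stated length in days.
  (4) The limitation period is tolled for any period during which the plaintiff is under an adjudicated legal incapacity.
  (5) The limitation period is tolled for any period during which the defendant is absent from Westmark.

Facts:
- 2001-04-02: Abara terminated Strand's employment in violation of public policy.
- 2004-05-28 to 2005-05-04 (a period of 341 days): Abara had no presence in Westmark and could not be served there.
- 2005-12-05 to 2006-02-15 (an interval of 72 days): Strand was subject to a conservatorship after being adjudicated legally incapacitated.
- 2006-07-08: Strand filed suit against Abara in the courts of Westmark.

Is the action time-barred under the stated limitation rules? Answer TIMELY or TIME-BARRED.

The limitation period began to run on 2001-04-02.
4 years from 2001-04-02 is 2005-04-02.
The defendant's absence from the jurisdiction from 2004-05-28 to 2005-05-04 tolled the period for 341 days, extending the deadline to 2006-03-09.
The plaintiff's legal incapacity from 2005-12-05 to 2006-02-15 tolled the period for 72 days, extending the deadline to 2006-05-20.
The 2006-07-08 filing falls after the 2006-05-20 deadline; the claim is time-barred.

TIME-BARRED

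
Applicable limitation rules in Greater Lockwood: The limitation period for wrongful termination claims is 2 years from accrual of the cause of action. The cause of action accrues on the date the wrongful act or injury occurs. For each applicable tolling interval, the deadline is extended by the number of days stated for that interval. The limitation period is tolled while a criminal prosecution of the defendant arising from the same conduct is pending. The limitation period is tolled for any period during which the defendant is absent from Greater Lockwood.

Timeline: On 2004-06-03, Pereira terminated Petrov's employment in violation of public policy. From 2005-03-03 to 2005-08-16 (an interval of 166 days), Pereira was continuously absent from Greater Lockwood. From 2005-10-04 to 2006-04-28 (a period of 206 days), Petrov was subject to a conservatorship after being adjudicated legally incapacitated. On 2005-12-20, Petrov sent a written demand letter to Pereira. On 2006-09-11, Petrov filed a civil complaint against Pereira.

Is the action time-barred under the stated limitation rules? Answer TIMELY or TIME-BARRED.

TIMELY

The limitation period began to run on 2004-06-03.
2 years from 2004-06-03 is 2006-06-03.
Because the defendant's absence from the jurisdiction ran from 2005-03-03 to 2005-08-16, the deadline is extended by 166 days to 2006-11-16.
No stated provision tolls the period for the plaintiff's incapacity, so the interval from 2005-10-04 to 2006-04-28 has no effect on the deadline.
The other events in the timeline have no effect on the limitation period under the stated rules.
The 2006-09-11 filing precedes the 2006-11-16 deadline; the claim is timely.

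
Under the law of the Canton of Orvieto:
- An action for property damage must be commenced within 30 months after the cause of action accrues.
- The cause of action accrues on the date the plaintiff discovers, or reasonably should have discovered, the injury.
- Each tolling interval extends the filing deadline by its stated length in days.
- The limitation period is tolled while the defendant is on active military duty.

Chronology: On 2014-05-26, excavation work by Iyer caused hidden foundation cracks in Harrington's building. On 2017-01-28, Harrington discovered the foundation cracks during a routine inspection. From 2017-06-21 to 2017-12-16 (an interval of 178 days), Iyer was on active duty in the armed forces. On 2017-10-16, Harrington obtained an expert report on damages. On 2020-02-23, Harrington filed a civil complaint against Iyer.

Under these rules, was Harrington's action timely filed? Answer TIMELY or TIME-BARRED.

Accrual is tied to discovery, so the period began on 2017-01-28 rather than on 2014-05-26 when the act occurred.
The untolled deadline — 30 months after 2017-01-28 — is 2019-07-28.
The period was tolled for 178 days by the defendant's active military service (2017-06-21 to 2017-12-16), pushing the deadline to 2020-01-22.
Nothing else in the chronology tolls or restarts the period.
Filing on 2020-02-23 missed the 2020-01-22 deadline — the action is time-barred.

TIME-BARRED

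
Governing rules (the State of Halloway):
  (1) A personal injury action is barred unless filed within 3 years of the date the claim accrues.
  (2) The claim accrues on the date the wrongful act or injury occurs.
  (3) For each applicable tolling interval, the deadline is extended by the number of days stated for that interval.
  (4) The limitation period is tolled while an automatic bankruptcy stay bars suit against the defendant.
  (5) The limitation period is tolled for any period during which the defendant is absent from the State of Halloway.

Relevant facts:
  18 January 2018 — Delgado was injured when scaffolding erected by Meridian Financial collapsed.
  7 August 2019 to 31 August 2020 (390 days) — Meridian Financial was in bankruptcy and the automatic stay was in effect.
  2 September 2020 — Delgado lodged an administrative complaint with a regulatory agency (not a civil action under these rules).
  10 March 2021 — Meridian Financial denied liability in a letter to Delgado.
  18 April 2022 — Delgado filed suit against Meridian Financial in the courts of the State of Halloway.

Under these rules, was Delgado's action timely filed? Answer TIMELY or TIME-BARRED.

TIME-BARRED

The claim accrued on 18 January 2018, when the wrongful act occurred.
Adding the 3 years base period to 18 January 2018 gives a deadline of 18 January 2021, before any tolling.
The period was tolled for 390 days by the automatic bankruptcy stay (7 August 2019 to 31 August 2020), pushing the deadline to 12 February 2022.
None of the other events listed affects the running of the period under the stated rules.
The 18 April 2022 filing falls after the 12 February 2022 deadline; the claim is time-barred.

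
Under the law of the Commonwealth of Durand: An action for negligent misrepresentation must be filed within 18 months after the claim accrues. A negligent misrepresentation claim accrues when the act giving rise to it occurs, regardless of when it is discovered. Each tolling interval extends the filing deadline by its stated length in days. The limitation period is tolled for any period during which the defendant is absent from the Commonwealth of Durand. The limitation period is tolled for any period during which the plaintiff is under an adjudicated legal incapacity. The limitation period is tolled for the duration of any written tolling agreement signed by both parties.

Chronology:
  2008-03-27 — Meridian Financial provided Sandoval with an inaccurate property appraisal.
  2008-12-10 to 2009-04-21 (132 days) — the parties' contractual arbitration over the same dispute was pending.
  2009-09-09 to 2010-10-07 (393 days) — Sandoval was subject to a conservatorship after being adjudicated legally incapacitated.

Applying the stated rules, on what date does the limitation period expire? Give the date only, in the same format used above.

2010-10-25

The limitation period began to run on 2008-03-27.
18 months from 2008-03-27 is 2009-09-27.
The period was tolled for 393 days by the plaintiff's legal incapacity (2009-09-09 to 2010-10-07), pushing the deadline to 2010-10-25.
Although a pending arbitration ran from 2008-12-10 to 2009-04-21, the stated rules do not make that a tolling event, so it is disregarded.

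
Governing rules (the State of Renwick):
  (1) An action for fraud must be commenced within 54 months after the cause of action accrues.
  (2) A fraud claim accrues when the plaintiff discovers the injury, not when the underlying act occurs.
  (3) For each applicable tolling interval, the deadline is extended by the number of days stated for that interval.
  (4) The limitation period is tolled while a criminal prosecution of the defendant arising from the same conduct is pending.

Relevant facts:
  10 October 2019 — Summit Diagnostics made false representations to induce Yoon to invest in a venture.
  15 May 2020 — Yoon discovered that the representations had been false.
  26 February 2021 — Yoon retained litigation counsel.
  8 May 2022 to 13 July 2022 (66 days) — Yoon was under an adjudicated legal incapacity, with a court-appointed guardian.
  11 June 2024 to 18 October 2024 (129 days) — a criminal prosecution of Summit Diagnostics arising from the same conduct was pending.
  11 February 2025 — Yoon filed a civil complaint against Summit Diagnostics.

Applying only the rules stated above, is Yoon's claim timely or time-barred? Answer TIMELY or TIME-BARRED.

The claim did not accrue until Yoon discovered the injury on 15 May 2020; the 10 October 2019 act date does not start the clock under the stated rule.
Adding the 54 months base period to 15 May 2020 gives a deadline of 15 November 2024, before any tolling.
The period was tolled for 129 days by the pending criminal prosecution (11 June 2024 to 18 October 2024), pushing the deadline to 24 March 2025.
Although the plaintiff's incapacity ran from 8 May 2022 to 13 July 2022, the stated rules do not make that a tolling event, so it is disregarded.
The other events in the timeline have no effect on the limitation period under the stated rules.
Filing on 11 February 2025 beat the 24 March 2025 deadline — the action is timely.

TIMELY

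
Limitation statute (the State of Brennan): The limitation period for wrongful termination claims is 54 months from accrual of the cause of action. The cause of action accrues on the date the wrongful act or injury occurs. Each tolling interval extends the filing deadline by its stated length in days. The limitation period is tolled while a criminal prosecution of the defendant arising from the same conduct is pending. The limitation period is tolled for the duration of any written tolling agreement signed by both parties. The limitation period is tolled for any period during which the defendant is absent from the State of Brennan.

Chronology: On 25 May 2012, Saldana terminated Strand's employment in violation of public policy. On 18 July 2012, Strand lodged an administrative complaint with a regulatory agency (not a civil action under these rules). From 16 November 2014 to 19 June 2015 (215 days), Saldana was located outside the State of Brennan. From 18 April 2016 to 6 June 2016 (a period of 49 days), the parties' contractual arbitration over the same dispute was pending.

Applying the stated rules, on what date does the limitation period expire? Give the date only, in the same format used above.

28 June 2017

The claim accrued on 25 May 2012, when the wrongful act occurred.
54 months from 25 May 2012 is 25 November 2016.
The defendant's absence from the jurisdiction from 16 November 2014 to 19 June 2015 tolled the period for 215 days, extending the deadline to 28 June 2017.
The pending related arbitration from 18 April 2016 to 6 June 2016 does not toll the period, because no stated rule makes a pending arbitration a tolling event.
None of the other events listed affects the running of the period under the stated rules.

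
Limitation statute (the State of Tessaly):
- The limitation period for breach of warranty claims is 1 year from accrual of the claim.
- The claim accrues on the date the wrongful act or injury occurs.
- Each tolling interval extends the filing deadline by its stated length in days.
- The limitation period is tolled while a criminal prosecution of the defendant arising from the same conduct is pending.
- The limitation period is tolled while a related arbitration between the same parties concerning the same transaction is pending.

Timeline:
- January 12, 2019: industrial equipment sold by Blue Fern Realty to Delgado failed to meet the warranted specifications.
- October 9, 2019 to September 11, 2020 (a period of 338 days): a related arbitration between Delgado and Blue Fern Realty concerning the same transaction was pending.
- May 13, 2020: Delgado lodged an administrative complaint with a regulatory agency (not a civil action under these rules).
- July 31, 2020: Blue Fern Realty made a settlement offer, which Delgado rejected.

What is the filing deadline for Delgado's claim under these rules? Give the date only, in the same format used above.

The claim accrued on January 12, 2019, the date of the act.
The untolled deadline — 1 year after January 12, 2019 — is January 12, 2020.
The pending related arbitration from October 9, 2019 to September 11, 2020 tolled the period for 338 days, extending the deadline to December 15, 2020.
Nothing else in the chronology tolls or restarts the period.

December 15, 2020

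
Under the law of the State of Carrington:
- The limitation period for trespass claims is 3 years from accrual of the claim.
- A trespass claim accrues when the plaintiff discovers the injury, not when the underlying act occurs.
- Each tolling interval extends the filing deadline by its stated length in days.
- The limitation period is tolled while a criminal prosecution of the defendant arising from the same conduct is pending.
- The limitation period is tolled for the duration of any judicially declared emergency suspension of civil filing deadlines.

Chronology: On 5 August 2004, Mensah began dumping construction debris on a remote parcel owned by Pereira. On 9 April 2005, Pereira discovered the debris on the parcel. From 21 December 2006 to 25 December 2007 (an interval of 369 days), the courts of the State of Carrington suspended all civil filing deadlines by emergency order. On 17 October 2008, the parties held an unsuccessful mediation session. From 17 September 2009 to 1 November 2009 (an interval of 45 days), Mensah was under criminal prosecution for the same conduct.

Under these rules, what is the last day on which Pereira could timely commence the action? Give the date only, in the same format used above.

Under the discovery rule, the claim accrued on 9 April 2005, when Pereira discovered the injury — not on the 5 August 2004 date of the underlying act.
3 years from 9 April 2005 is 9 April 2008.
Because the emergency suspension of filing deadlines ran from 21 December 2006 to 25 December 2007, the deadline is extended by 369 days to 13 April 2009.
By the time the pending criminal prosecution began on 17 September 2009, the limitation period had already expired on 13 April 2009; that interval cannot revive it.
Nothing else in the chronology tolls or restarts the period.

13 April 2009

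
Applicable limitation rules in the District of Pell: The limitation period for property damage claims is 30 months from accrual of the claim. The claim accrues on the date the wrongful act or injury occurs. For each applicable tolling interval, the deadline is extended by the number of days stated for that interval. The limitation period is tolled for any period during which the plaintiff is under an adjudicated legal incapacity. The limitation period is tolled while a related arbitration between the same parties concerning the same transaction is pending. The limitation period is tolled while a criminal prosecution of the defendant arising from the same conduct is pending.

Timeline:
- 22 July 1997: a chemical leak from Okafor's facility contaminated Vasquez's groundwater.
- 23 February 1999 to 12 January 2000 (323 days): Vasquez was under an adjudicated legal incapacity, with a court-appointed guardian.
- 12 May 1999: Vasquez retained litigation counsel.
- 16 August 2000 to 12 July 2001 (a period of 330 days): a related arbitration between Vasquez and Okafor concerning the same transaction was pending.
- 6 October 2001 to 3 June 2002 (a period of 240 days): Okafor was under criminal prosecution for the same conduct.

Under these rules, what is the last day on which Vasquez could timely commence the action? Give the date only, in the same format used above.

3 July 2002

The limitation period began to run on 22 July 1997.
Adding the 30 months base period to 22 July 1997 gives a deadline of 22 January 2000, before any tolling.
Because the plaintiff's legal incapacity ran from 23 February 1999 to 12 January 2000, the deadline is extended by 323 days to 10 December 2000.
Because the pending related arbitration ran from 16 August 2000 to 12 July 2001, the deadline is extended by 330 days to 5 November 2001.
Because the pending criminal prosecution ran from 6 October 2001 to 3 June 2002, the deadline is extended by 240 days to 3 July 2002.
Nothing else in the chronology tolls or restarts the period.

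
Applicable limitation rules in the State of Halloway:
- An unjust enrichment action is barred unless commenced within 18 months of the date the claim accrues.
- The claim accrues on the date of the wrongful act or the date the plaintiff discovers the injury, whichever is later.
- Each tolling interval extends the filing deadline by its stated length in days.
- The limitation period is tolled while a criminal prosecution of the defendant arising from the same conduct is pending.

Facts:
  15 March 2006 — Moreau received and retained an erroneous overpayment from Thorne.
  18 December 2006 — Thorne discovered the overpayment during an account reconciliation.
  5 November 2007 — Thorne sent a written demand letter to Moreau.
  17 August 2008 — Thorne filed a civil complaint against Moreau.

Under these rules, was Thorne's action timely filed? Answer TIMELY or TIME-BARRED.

TIME-BARRED

Because discovery on 18 December 2006 post-dates the 15 March 2006 act, accrual under the later-of rule falls on 18 December 2006.
18 months from 18 December 2006 is 18 June 2008.
None of the other events listed affects the running of the period under the stated rules.
Filing on 17 August 2008 missed the 18 June 2008 deadline — the action is time-barred.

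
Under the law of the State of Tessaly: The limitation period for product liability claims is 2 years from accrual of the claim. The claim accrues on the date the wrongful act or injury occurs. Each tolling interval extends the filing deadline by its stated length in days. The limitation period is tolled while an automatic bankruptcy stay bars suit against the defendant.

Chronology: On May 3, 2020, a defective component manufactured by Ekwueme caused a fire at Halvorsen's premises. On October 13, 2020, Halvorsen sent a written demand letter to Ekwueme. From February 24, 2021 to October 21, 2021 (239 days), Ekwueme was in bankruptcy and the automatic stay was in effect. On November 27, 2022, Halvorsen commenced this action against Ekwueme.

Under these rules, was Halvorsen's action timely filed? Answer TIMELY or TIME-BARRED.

TIMELY

The limitation period began to run on May 3, 2020.
Adding the 2 years base period to May 3, 2020 gives a deadline of May 3, 2022, before any tolling.
The automatic bankruptcy stay from February 24, 2021 to October 21, 2021 tolled the period for 239 days, extending the deadline to December 28, 2022.
Nothing else in the chronology tolls or restarts the period.
The November 27, 2022 filing precedes the December 28, 2022 deadline; the claim is timely.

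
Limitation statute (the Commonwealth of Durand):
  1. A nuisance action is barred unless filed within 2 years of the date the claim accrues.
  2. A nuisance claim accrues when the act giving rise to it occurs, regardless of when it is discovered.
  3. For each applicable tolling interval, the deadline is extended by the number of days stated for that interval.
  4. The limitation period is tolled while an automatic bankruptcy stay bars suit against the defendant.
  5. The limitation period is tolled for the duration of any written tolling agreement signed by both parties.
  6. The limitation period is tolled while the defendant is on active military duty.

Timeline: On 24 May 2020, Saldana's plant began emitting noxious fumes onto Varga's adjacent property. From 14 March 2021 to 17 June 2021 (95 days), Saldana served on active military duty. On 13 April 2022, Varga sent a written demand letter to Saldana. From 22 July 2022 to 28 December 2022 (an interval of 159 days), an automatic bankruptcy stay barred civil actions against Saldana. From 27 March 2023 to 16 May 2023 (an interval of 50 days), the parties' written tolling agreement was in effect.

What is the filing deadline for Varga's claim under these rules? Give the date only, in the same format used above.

2 February 2023

The limitation period began to run on 24 May 2020.
Adding the 2 years base period to 24 May 2020 gives a deadline of 24 May 2022, before any tolling.
Because the defendant's active military service ran from 14 March 2021 to 17 June 2021, the deadline is extended by 95 days to 27 August 2022.
Because the automatic bankruptcy stay ran from 22 July 2022 to 28 December 2022, the deadline is extended by 159 days to 2 February 2023.
The written tolling agreement from 27 March 2023 to 16 May 2023 began after the period had already run on 2 February 2023, so it has no tolling effect.
Nothing else in the chronology tolls or restarts the period.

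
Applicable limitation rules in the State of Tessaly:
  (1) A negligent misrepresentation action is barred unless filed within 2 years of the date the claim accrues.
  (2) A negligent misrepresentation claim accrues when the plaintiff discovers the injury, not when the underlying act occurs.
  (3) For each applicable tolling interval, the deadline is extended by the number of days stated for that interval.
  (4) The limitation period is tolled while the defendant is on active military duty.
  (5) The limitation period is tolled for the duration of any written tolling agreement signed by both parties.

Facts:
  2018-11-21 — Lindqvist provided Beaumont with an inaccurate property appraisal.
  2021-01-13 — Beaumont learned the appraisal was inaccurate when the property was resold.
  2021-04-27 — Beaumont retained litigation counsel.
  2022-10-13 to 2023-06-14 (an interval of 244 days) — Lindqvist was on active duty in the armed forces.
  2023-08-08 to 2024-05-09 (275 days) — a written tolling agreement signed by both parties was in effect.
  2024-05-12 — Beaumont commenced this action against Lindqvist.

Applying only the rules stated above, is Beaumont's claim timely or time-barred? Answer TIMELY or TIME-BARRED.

TIMELY

Under the discovery rule, the claim accrued on 2021-01-13, when Beaumont discovered the injury — not on the 2018-11-21 date of the underlying act.
2 years from 2021-01-13 is 2023-01-13.
The period was tolled for 244 days by the defendant's active military service (2022-10-13 to 2023-06-14), pushing the deadline to 2023-09-14.
Because the written tolling agreement ran from 2023-08-08 to 2024-05-09, the deadline is extended by 275 days to 2024-06-15.
The other events in the timeline have no effect on the limitation period under the stated rules.
Beaumont filed on 2024-05-12, before the 2024-06-15 deadline, so the action is timely.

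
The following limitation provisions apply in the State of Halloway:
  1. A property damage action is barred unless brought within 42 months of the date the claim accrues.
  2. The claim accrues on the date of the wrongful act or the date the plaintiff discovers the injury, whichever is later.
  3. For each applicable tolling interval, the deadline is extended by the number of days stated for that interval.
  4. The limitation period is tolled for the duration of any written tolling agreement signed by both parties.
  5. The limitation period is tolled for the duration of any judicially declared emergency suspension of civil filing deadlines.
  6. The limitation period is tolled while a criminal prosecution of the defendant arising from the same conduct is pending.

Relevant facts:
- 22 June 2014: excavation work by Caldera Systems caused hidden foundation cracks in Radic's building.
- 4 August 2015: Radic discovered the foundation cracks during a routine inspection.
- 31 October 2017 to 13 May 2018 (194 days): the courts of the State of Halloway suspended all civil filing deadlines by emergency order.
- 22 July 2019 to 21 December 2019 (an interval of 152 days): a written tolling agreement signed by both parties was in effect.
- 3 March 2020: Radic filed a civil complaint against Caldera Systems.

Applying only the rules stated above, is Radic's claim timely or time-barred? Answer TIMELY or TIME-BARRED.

TIME-BARRED

Taking the later of the act (22 June 2014) and discovery (4 August 2015), the claim accrued on 4 August 2015.
The untolled deadline — 42 months after 4 August 2015 — is 4 February 2019.
The period was tolled for 194 days by the emergency suspension of filing deadlines (31 October 2017 to 13 May 2018), pushing the deadline to 17 August 2019.
The period was tolled for 152 days by the written tolling agreement (22 July 2019 to 21 December 2019), pushing the deadline to 16 January 2020.
Radic filed on 3 March 2020, after the 16 January 2020 deadline, so the action is time-barred.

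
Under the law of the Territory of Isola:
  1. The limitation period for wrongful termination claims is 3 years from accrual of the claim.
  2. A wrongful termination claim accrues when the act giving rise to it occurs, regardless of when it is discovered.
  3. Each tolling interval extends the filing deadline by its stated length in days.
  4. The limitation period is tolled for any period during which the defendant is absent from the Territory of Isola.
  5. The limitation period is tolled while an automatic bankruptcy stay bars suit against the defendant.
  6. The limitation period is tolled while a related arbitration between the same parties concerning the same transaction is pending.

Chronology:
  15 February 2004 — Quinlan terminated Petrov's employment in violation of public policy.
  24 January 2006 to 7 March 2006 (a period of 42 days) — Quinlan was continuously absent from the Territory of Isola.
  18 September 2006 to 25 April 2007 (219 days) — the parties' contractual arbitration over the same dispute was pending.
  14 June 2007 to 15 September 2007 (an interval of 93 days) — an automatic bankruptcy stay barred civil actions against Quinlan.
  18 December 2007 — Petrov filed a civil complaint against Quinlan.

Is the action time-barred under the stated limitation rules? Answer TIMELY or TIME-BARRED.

The limitation period began to run on 15 February 2004.
Adding the 3 years base period to 15 February 2004 gives a deadline of 15 February 2007, before any tolling.
The period was tolled for 42 days by the defendant's absence from the jurisdiction (24 January 2006 to 7 March 2006), pushing the deadline to 29 March 2007.
Because the pending related arbitration ran from 18 September 2006 to 25 April 2007, the deadline is extended by 219 days to 3 November 2007.
Because the automatic bankruptcy stay ran from 14 June 2007 to 15 September 2007, the deadline is extended by 93 days to 4 February 2008.
Petrov filed on 18 December 2007, before the 4 February 2008 deadline, so the action is timely.

TIMELY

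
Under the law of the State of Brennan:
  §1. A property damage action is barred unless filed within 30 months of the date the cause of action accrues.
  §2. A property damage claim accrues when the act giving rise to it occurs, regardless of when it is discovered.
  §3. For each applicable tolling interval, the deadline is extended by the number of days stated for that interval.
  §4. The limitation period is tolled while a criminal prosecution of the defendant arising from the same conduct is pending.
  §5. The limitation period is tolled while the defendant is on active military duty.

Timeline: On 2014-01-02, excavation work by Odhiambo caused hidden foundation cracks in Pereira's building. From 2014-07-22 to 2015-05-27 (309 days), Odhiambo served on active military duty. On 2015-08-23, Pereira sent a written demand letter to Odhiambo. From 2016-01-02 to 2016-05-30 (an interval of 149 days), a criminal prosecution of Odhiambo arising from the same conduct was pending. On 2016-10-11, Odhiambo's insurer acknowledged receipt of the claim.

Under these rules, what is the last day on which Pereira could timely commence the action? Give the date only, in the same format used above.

The limitation period began to run on 2014-01-02.
30 months from 2014-01-02 is 2016-07-02.
The defendant's active military service from 2014-07-22 to 2015-05-27 tolled the period for 309 days, extending the deadline to 2017-05-07.
The pending criminal prosecution from 2016-01-02 to 2016-05-30 tolled the period for 149 days, extending the deadline to 2017-10-03.
The other events in the timeline have no effect on the limitation period under the stated rules.

2017-10-03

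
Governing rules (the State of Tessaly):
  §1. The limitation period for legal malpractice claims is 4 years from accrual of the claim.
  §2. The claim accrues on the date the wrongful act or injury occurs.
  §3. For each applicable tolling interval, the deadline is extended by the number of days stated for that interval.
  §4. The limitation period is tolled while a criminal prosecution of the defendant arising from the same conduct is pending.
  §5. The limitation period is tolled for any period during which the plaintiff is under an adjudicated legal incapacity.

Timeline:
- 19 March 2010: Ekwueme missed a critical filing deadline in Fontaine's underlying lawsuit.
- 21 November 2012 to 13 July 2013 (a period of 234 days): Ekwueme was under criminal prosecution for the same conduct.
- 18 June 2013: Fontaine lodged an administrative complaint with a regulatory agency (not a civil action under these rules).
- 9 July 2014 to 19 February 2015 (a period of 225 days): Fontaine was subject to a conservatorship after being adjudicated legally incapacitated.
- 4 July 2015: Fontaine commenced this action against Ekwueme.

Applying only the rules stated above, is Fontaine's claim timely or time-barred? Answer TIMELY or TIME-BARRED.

The claim accrued on 19 March 2010, when the wrongful act occurred.
4 years from 19 March 2010 is 19 March 2014.
The pending criminal prosecution from 21 November 2012 to 13 July 2013 tolled the period for 234 days, extending the deadline to 8 November 2014.
Because the plaintiff's legal incapacity ran from 9 July 2014 to 19 February 2015, the deadline is extended by 225 days to 21 June 2015.
Nothing else in the chronology tolls or restarts the period.
The 4 July 2015 filing falls after the 21 June 2015 deadline; the claim is time-barred.

TIME-BARRED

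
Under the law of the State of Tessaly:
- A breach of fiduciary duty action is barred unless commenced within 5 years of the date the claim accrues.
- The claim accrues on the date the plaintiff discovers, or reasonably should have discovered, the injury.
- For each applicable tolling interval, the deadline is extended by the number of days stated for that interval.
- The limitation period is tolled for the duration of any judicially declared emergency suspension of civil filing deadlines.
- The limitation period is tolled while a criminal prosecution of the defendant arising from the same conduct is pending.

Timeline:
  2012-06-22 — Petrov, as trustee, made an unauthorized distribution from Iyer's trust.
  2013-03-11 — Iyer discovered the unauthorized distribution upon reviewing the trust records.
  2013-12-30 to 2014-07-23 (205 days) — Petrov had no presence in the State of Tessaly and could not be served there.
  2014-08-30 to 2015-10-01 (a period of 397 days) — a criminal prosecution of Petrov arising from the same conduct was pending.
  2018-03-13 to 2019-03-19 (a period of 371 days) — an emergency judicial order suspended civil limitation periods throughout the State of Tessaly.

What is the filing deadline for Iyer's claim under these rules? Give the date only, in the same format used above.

2020-04-17

The claim did not accrue until Iyer discovered the injury on 2013-03-11; the 2012-06-22 act date does not start the clock under the stated rule.
5 years from 2013-03-11 is 2018-03-11.
The pending criminal prosecution from 2014-08-30 to 2015-10-01 tolled the period for 397 days, extending the deadline to 2019-04-12.
The emergency suspension of filing deadlines from 2018-03-13 to 2019-03-19 tolled the period for 371 days, extending the deadline to 2020-04-17.
The defendant's absence from the jurisdiction from 2013-12-30 to 2014-07-23 does not toll the period, because no stated rule makes the defendant's absence a tolling event.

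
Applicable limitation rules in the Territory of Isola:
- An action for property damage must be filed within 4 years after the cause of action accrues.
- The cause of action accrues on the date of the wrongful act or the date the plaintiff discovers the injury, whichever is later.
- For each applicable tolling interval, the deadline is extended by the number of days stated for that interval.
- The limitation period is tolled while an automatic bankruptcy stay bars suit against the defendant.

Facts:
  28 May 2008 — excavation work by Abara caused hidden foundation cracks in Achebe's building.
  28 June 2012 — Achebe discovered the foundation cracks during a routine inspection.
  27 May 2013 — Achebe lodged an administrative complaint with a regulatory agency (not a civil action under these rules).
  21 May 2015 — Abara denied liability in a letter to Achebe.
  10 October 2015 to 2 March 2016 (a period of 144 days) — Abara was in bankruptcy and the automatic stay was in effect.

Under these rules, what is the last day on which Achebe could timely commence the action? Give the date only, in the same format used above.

19 November 2016

Taking the later of the act (28 May 2008) and discovery (28 June 2012), the claim accrued on 28 June 2012.
The untolled deadline — 4 years after 28 June 2012 — is 28 June 2016.
The automatic bankruptcy stay from 10 October 2015 to 2 March 2016 tolled the period for 144 days, extending the deadline to 19 November 2016.
The other events in the timeline have no effect on the limitation period under the stated rules.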